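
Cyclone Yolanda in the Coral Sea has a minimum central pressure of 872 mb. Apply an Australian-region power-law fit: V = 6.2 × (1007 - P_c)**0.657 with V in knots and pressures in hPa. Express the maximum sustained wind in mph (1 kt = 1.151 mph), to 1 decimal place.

179.1 mph

ΔP = 1007 − 872 = 135 mb.
V ≈ 6.2 × 135^0.657 = 6.2 × 25.097 ≈ 155.604 kt.
155.604 × 1.151 ≈ 179.10 mph → 179.1 mph.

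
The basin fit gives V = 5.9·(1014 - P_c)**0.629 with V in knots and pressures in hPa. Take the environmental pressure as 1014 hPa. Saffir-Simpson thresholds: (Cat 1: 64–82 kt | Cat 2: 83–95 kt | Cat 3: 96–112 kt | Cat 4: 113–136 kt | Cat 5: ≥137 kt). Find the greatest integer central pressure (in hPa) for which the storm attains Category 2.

947 hPa

Category 2 begins at V = 83 kt.
Required ΔP = (83/5.9)^(1/0.629) = 14.068^1.590 ≈ 66.91 hPa.
P_c ≤ 1014 − 66.91 = 947.09, so the highest integer P_c is 947 hPa.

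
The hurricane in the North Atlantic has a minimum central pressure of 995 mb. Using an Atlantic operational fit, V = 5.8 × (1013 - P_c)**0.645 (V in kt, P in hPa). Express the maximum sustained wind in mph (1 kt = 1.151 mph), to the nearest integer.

ΔP = 1013 − 995 = 18 mb.
V ≈ 5.8 × 18^0.645 = 5.8 × 6.451 ≈ 37.418 kt.
37.418 × 1.151 ≈ 43.07 mph → 43 mph.

43 mph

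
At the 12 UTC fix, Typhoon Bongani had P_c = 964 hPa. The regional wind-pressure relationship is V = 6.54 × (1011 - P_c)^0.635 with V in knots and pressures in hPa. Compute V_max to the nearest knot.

75 kt

ΔP = 1011 − 964 = 47 hPa.
47^0.635 ≈ 11.529.
V ≈ 6.54 × 11.529 ≈ 75.4 kt.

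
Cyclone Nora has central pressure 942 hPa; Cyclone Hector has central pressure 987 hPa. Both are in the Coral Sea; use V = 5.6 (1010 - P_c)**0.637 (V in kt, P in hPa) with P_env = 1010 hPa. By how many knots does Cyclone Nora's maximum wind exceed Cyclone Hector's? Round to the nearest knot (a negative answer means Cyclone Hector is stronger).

41 kt

Cyclone Nora: ΔP = 68; V ≈ 5.6 × 68^0.637 ≈ 82.32 kt.
Cyclone Hector: ΔP = 23; V ≈ 5.6 × 23^0.637 ≈ 41.27 kt.
Difference ≈ 82.32 − 41.27 = 41.05 → 41 kt.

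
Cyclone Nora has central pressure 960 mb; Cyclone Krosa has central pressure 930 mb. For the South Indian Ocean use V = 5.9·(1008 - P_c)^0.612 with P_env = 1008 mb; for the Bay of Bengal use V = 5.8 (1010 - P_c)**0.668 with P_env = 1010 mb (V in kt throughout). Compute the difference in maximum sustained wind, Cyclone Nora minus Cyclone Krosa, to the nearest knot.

-45 kt

Cyclone Nora: ΔP = 48; V ≈ 5.9 × 48^0.612 ≈ 63.06 kt.
Cyclone Krosa: ΔP = 80; V ≈ 5.8 × 80^0.668 ≈ 108.32 kt.
Difference ≈ 63.06 − 108.32 = -45.26 → -45 kt.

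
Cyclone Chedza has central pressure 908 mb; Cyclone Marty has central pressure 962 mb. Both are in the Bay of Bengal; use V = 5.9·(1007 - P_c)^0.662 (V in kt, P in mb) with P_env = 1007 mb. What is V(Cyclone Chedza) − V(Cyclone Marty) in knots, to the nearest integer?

50 kt

Cyclone Chedza: ΔP = 99; V ≈ 5.9 × 99^0.662 ≈ 123.58 kt.
Cyclone Marty: ΔP = 45; V ≈ 5.9 × 45^0.662 ≈ 73.33 kt.
Difference ≈ 123.58 − 73.33 = 50.25 → 50 kt.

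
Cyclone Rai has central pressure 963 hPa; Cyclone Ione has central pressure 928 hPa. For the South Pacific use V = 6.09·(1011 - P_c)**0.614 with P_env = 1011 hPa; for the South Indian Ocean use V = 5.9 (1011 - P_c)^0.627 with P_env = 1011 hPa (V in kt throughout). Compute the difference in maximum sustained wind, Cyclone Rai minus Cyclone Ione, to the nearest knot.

Cyclone Rai: ΔP = 48; V ≈ 6.09 × 48^0.614 ≈ 65.60 kt.
Cyclone Ione: ΔP = 83; V ≈ 5.9 × 83^0.627 ≈ 94.21 kt.
Difference ≈ 65.60 − 94.21 = -28.61 → -29 kt.

-29 kt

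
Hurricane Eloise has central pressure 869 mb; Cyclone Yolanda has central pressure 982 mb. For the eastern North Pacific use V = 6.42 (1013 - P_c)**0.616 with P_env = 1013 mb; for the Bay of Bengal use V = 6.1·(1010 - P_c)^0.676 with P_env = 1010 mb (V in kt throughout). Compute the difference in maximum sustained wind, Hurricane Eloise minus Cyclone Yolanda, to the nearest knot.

Hurricane Eloise: ΔP = 144; V ≈ 6.42 × 144^0.616 ≈ 137.12 kt.
Cyclone Yolanda: ΔP = 28; V ≈ 6.1 × 28^0.676 ≈ 58.02 kt.
Difference ≈ 137.12 − 58.02 = 79.10 → 79 kt.

79 kt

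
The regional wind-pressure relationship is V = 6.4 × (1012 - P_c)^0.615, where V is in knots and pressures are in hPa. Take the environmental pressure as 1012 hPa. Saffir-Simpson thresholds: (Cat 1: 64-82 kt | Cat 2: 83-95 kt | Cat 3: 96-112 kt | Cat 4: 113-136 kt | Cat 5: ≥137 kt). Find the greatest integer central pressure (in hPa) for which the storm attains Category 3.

930 hPa

Category 3 begins at V = 96 kt.
Required ΔP = (96/6.4)^(1/0.615) = 15.000^1.626 ≈ 81.72 hPa.
P_c ≤ 1012 − 81.72 = 930.28, so the highest integer P_c is 930 hPa.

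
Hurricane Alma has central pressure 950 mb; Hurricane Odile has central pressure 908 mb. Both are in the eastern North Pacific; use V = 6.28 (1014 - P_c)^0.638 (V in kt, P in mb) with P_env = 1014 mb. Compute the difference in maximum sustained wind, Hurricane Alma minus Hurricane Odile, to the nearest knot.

Hurricane Alma: ΔP = 64; V ≈ 6.28 × 64^0.638 ≈ 89.19 kt.
Hurricane Odile: ΔP = 106; V ≈ 6.28 × 106^0.638 ≈ 123.06 kt.
Difference ≈ 89.19 − 123.06 = -33.87 → -34 kt.

-34 kt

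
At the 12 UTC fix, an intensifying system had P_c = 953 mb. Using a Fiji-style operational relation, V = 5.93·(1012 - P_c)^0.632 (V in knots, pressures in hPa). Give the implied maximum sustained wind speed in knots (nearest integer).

78 kt

ΔP = 1012 − 953 = 59 mb.
59^0.632 ≈ 13.158.
V ≈ 5.93 × 13.158 ≈ 78.0 kt.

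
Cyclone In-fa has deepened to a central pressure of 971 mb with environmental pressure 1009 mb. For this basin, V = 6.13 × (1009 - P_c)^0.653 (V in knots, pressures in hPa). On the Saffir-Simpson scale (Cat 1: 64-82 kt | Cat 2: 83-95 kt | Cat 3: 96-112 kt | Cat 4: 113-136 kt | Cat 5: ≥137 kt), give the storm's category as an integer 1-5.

1

ΔP = 1009 − 971 = 38 mb.
V ≈ 6.13 × 38^0.653 = 6.13 × 10.75 ≈ 66 kt.
66 kt falls in the Category 1 band.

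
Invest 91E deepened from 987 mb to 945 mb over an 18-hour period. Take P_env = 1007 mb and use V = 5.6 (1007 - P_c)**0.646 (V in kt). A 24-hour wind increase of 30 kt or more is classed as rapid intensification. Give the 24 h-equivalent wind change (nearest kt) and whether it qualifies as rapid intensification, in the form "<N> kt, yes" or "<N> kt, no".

56 kt, yes

V₁: ΔP = 20, V ≈ 5.6 × 20^0.646 ≈ 38.78 kt.
V₂: ΔP = 62, V ≈ 5.6 × 62^0.646 ≈ 80.55 kt.
ΔV over 18 h = 41.77 kt → 24 h equivalent = 41.77 × 24/18 ≈ 55.69 kt.
56 kt ≥ 30 kt ⇒ rapid intensification.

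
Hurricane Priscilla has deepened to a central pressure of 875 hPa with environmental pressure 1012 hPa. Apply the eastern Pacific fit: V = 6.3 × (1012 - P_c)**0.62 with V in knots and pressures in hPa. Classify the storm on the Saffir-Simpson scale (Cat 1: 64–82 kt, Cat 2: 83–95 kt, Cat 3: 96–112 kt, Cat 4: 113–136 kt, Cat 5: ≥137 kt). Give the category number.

4

ΔP = 1012 − 875 = 137 hPa.
V ≈ 6.3 × 137^0.62 = 6.3 × 21.12 ≈ 133 kt.
133 kt falls in the Category 4 band.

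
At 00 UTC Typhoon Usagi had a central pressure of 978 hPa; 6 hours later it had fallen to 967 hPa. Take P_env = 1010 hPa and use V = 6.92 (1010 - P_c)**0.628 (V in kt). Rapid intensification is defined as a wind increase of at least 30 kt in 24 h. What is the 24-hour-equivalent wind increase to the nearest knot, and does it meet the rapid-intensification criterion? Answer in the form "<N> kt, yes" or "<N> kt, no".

50 kt, yes

V₁: ΔP = 32, V ≈ 6.92 × 32^0.628 ≈ 61.00 kt.
V₂: ΔP = 43, V ≈ 6.92 × 43^0.628 ≈ 73.44 kt.
ΔV over 6 h = 12.44 kt → 24 h equivalent = 12.44 × 24/6 ≈ 49.76 kt.
50 kt ≥ 30 kt ⇒ rapid intensification.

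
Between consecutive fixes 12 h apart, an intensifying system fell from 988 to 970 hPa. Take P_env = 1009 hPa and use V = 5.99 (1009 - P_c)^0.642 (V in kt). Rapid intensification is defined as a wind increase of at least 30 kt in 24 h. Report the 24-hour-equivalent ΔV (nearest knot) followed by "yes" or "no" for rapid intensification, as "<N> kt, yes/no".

41 kt, yes

V₁: ΔP = 21, V ≈ 5.99 × 21^0.642 ≈ 42.30 kt.
V₂: ΔP = 39, V ≈ 5.99 × 39^0.642 ≈ 62.93 kt.
ΔV over 12 h = 20.63 kt → 24 h equivalent = 20.63 × 24/12 ≈ 41.26 kt.
41 kt ≥ 30 kt ⇒ rapid intensification.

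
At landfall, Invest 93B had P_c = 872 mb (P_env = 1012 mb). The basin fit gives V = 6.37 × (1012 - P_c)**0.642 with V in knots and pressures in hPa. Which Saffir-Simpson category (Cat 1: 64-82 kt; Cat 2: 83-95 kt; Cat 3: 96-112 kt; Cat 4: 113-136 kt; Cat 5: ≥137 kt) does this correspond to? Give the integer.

ΔP = 1012 − 872 = 140 mb.
V ≈ 6.37 × 140^0.642 = 6.37 × 23.87 ≈ 152 kt.
152 kt falls in the Category 5 band.

5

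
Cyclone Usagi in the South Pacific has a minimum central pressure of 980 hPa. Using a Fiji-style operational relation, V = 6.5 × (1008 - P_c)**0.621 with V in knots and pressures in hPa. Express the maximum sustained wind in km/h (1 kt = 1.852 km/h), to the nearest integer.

ΔP = 1008 − 980 = 28 hPa.
V ≈ 6.5 × 28^0.621 = 6.5 × 7.919 ≈ 51.475 kt.
51.475 × 1.852 ≈ 95.33 km/h → 95 km/h.

95 km/h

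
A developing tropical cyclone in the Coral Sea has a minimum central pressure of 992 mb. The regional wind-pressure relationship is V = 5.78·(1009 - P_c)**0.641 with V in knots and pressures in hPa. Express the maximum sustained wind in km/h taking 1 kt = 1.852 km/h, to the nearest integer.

ΔP = 1009 − 992 = 17 mb.
V ≈ 5.78 × 17^0.641 = 5.78 × 6.148 ≈ 35.534 kt.
35.534 × 1.852 ≈ 65.81 km/h → 66 km/h.

66 km/h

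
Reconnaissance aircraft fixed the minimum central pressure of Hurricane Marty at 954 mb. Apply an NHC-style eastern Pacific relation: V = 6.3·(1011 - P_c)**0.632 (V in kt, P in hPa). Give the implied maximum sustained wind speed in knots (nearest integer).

ΔP = 1011 − 954 = 57 mb.
57^0.632 ≈ 12.874.
V ≈ 6.3 × 12.874 ≈ 81.1 kt.

81 kt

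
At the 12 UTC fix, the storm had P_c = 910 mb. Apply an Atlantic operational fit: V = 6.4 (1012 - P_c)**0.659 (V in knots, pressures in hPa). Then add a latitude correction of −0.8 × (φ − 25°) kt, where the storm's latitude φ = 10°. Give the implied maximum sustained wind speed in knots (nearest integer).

147 kt

ΔP = 1012 − 910 = 102 mb.
102^0.659 ≈ 21.070.
V ≈ 6.4 × 21.070 ≈ 134.8 kt.
Latitude correction: −0.8 × (10 − 25) = 12 kt.
Corrected V ≈ 146.8 kt → 147 kt.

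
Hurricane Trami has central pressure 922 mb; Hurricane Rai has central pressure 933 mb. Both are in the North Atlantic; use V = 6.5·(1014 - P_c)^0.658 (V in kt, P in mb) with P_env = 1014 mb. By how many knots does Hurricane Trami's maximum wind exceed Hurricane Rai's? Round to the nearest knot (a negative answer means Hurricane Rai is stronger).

10 kt

Hurricane Trami: ΔP = 92; V ≈ 6.5 × 92^0.658 ≈ 127.38 kt.
Hurricane Rai: ΔP = 81; V ≈ 6.5 × 81^0.658 ≈ 117.14 kt.
Difference ≈ 127.38 − 117.14 = 10.24 → 10 kt.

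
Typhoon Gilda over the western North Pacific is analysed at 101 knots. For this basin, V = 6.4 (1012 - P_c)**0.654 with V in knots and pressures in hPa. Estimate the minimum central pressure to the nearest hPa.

944 hPa

ΔP = (V / 6.4)^(1/0.654) = (101/6.4)^1.529.
101/6.4 = 15.781; 15.781^1.529 ≈ 67.92 hPa.
P_c = 1012 − 67.92 = 944.08 ≈ 944 hPa.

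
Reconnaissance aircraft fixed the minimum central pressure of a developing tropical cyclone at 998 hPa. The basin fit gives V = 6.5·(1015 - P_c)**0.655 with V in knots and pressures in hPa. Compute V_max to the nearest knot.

42 kt

ΔP = 1015 − 998 = 17 hPa.
17^0.655 ≈ 6.397.
V ≈ 6.5 × 6.397 ≈ 41.6 kt.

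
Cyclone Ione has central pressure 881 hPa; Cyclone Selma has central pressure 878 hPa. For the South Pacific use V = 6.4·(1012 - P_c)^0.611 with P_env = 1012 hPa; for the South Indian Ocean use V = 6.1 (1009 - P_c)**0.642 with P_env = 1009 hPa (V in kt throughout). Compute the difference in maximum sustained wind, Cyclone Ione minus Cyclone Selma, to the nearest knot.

Cyclone Ione: ΔP = 131; V ≈ 6.4 × 131^0.611 ≈ 125.84 kt.
Cyclone Selma: ΔP = 131; V ≈ 6.1 × 131^0.642 ≈ 139.51 kt.
Difference ≈ 125.84 − 139.51 = -13.67 → -14 kt.

-14 kt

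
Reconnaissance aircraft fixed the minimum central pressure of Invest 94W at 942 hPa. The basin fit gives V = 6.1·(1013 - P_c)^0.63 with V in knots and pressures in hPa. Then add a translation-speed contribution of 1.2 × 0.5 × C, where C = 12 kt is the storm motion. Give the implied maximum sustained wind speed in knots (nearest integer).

ΔP = 1013 − 942 = 71 hPa.
71^0.63 ≈ 14.665.
V ≈ 6.1 × 14.665 ≈ 89.5 kt.
Translation term: 1.2 × 0.5 × 12 = 7.2 kt.
Corrected V ≈ 96.7 kt → 97 kt.

97 kt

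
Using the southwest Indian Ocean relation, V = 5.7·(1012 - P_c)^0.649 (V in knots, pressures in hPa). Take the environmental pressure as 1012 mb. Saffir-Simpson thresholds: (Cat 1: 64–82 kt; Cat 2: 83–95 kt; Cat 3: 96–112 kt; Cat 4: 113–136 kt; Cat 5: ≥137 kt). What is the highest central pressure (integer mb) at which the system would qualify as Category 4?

Category 4 begins at V = 113 kt.
Required ΔP = (113/5.7)^(1/0.649) = 19.825^1.541 ≈ 99.72 mb.
P_c ≤ 1012 − 99.72 = 912.28, so the highest integer P_c is 912 mb.

912 mb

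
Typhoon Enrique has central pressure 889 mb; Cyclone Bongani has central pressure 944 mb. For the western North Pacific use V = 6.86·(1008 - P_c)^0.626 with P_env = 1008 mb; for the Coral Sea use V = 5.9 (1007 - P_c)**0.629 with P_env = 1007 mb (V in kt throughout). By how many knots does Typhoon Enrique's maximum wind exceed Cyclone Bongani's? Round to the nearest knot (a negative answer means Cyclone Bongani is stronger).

Typhoon Enrique: ΔP = 119; V ≈ 6.86 × 119^0.626 ≈ 136.65 kt.
Cyclone Bongani: ΔP = 63; V ≈ 5.9 × 63^0.629 ≈ 79.92 kt.
Difference ≈ 136.65 − 79.92 = 56.73 → 57 kt.

57 kt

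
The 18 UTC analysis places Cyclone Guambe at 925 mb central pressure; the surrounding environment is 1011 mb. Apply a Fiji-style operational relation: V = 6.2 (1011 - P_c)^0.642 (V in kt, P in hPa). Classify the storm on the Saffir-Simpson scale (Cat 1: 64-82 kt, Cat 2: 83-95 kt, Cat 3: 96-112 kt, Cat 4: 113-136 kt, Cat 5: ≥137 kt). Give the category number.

ΔP = 1011 − 925 = 86 mb.
V ≈ 6.2 × 86^0.642 = 6.2 × 17.46 ≈ 108 kt.
108 kt falls in the Category 3 band.

3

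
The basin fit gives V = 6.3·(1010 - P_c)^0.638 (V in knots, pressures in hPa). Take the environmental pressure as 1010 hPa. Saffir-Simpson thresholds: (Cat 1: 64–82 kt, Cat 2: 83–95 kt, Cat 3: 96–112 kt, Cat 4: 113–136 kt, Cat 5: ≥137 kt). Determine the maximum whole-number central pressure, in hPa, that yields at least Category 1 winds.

972 hPa

Category 1 begins at V = 64 kt.
Required ΔP = (64/6.3)^(1/0.638) = 10.159^1.567 ≈ 37.85 hPa.
P_c ≤ 1010 − 37.85 = 972.15, so the highest integer P_c is 972 hPa.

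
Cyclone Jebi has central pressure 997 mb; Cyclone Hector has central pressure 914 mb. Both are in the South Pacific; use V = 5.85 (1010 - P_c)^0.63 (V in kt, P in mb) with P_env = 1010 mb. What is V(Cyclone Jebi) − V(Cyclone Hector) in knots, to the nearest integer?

-74 kt

Cyclone Jebi: ΔP = 13; V ≈ 5.85 × 13^0.63 ≈ 29.44 kt.
Cyclone Hector: ΔP = 96; V ≈ 5.85 × 96^0.63 ≈ 103.75 kt.
Difference ≈ 29.44 − 103.75 = -74.31 → -74 kt.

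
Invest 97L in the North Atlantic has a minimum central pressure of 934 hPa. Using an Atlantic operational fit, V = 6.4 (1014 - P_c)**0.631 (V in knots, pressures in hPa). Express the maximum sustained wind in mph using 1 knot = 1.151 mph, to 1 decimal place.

ΔP = 1014 − 934 = 80 hPa.
V ≈ 6.4 × 80^0.631 = 6.4 × 15.880 ≈ 101.632 kt.
101.632 × 1.151 ≈ 116.98 mph → 117.0 mph.

117.0 mph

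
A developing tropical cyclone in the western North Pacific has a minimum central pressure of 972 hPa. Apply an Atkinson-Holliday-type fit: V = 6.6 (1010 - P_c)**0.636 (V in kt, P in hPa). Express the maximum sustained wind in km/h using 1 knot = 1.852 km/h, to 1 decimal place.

123.6 km/h

ΔP = 1010 − 972 = 38 hPa.
V ≈ 6.6 × 38^0.636 = 6.6 × 10.110 ≈ 66.725 kt.
66.725 × 1.852 ≈ 123.57 km/h → 123.6 km/h.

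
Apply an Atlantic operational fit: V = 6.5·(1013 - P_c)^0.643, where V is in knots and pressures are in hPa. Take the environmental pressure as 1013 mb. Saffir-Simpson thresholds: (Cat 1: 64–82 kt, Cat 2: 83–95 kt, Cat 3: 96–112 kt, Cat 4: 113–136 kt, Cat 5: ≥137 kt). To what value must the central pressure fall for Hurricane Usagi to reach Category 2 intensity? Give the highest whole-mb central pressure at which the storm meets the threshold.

960 mb

Category 2 begins at V = 83 kt.
Required ΔP = (83/6.5)^(1/0.643) = 12.769^1.555 ≈ 52.52 mb.
P_c ≤ 1013 − 52.52 = 960.48, so the highest integer P_c is 960 mb.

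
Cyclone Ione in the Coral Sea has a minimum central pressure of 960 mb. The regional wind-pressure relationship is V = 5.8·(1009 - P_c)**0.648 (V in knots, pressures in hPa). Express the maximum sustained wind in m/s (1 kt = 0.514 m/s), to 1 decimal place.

ΔP = 1009 − 960 = 49 mb.
V ≈ 5.8 × 49^0.648 = 5.8 × 12.452 ≈ 72.223 kt.
72.223 × 0.514 ≈ 37.12 m/s → 37.1 m/s.

37.1 m/s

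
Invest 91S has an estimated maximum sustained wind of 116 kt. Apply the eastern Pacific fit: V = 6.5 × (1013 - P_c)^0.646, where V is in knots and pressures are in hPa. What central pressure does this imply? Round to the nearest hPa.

926 hPa

ΔP = (V / 6.5)^(1/0.646) = (116/6.5)^1.548.
116/6.5 = 17.846; 17.846^1.548 ≈ 86.57 hPa.
P_c = 1013 − 86.57 = 926.43 ≈ 926 hPa.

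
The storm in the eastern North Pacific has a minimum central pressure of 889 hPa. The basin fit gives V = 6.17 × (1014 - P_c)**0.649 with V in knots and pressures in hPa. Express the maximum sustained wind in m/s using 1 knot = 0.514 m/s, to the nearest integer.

ΔP = 1014 − 889 = 125 hPa.
V ≈ 6.17 × 125^0.649 = 6.17 × 22.956 ≈ 141.638 kt.
141.638 × 0.514 ≈ 72.80 m/s → 73 m/s.

73 m/s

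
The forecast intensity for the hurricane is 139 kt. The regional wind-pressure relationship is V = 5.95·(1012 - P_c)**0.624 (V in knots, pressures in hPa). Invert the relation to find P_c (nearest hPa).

856 hPa

ΔP = (V / 5.95)^(1/0.624) = (139/5.95)^1.603.
139/5.95 = 23.361; 23.361^1.603 ≈ 155.99 hPa.
P_c = 1012 − 155.99 = 856.01 ≈ 856 hPa.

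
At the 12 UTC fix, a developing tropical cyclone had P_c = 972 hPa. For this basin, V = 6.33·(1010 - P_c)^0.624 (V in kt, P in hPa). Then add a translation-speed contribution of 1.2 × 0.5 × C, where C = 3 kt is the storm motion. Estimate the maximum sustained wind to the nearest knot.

63 kt

ΔP = 1010 − 972 = 38 hPa.
38^0.624 ≈ 9.678.
V ≈ 6.33 × 9.678 ≈ 61.3 kt.
Translation term: 1.2 × 0.5 × 3 = 1.8 kt.
Corrected V ≈ 63.1 kt → 63 kt.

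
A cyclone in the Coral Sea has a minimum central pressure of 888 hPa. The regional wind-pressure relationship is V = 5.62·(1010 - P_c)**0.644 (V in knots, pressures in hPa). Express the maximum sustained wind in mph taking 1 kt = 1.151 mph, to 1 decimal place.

ΔP = 1010 − 888 = 122 hPa.
V ≈ 5.62 × 122^0.644 = 5.62 × 22.061 ≈ 123.980 kt.
123.980 × 1.151 ≈ 142.70 mph → 142.7 mph.

142.7 mph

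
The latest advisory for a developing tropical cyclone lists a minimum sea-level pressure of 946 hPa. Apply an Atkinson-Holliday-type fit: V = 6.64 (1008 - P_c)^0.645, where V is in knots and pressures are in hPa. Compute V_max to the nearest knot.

ΔP = 1008 − 946 = 62 hPa.
62^0.645 ≈ 14.325.
V ≈ 6.64 × 14.325 ≈ 95.1 kt.

95 kt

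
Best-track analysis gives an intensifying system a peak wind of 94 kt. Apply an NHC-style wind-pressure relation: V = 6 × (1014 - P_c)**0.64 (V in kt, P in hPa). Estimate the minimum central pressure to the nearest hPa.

940 hPa

ΔP = (V / 6)^(1/0.64) = (94/6)^1.562.
94/6 = 15.667; 15.667^1.562 ≈ 73.65 hPa.
P_c = 1014 − 73.65 = 940.35 ≈ 940 hPa.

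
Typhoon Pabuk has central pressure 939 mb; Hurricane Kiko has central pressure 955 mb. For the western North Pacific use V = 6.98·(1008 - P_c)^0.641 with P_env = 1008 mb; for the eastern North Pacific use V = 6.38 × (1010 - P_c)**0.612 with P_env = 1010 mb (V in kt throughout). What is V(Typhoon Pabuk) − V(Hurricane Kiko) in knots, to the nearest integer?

31 kt

Typhoon Pabuk: ΔP = 69; V ≈ 6.98 × 69^0.641 ≈ 105.33 kt.
Hurricane Kiko: ΔP = 55; V ≈ 6.38 × 55^0.612 ≈ 74.12 kt.
Difference ≈ 105.33 − 74.12 = 31.21 → 31 kt.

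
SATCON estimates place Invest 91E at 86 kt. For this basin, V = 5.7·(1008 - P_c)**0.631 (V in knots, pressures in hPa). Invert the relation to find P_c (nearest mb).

934 mb

ΔP = (V / 5.7)^(1/0.631) = (86/5.7)^1.585.
86/5.7 = 15.088; 15.088^1.585 ≈ 73.77 mb.
P_c = 1008 − 73.77 = 934.23 ≈ 934 mb.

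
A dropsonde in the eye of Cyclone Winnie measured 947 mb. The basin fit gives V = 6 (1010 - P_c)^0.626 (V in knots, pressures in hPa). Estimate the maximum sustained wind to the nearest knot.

80 kt

ΔP = 1010 − 947 = 63 mb.
63^0.626 ≈ 13.378.
V ≈ 6 × 13.378 ≈ 80.3 kt.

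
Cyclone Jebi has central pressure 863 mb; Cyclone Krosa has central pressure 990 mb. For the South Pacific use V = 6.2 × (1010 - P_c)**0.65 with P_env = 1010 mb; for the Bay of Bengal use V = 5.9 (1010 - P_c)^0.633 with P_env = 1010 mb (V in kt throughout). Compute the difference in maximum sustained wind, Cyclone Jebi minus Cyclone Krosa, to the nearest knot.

Cyclone Jebi: ΔP = 147; V ≈ 6.2 × 147^0.65 ≈ 158.91 kt.
Cyclone Krosa: ΔP = 20; V ≈ 5.9 × 20^0.633 ≈ 39.30 kt.
Difference ≈ 158.91 − 39.30 = 119.61 → 120 kt.

120 kt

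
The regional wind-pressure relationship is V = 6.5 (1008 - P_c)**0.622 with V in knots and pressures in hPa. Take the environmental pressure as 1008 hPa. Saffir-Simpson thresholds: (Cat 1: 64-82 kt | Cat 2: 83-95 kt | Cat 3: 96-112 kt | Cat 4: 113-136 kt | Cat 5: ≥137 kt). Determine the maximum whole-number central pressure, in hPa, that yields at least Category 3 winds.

Category 3 begins at V = 96 kt.
Required ΔP = (96/6.5)^(1/0.622) = 14.769^1.608 ≈ 75.86 hPa.
P_c ≤ 1008 − 75.86 = 932.14, so the highest integer P_c is 932 hPa.

932 hPa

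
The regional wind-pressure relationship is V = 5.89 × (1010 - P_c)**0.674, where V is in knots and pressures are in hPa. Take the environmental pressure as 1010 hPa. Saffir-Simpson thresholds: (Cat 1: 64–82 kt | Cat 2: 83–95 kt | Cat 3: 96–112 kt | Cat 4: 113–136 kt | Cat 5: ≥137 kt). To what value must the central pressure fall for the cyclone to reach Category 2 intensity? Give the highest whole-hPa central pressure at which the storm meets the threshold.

959 hPa

Category 2 begins at V = 83 kt.
Required ΔP = (83/5.89)^(1/0.674) = 14.092^1.484 ≈ 50.66 hPa.
P_c ≤ 1010 − 50.66 = 959.34, so the highest integer P_c is 959 hPa.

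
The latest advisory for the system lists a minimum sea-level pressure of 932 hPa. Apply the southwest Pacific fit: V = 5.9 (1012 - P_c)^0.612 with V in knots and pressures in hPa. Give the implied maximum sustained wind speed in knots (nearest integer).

ΔP = 1012 − 932 = 80 hPa.
80^0.612 ≈ 14.611.
V ≈ 5.9 × 14.611 ≈ 86.2 kt.

86 kt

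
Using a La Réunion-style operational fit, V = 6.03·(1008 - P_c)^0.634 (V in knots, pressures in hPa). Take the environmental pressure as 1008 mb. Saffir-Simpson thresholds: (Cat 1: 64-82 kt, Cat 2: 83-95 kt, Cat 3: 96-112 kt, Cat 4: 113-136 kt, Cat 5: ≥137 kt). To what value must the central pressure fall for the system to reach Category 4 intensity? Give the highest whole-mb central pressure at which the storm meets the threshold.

Category 4 begins at V = 113 kt.
Required ΔP = (113/6.03)^(1/0.634) = 18.740^1.577 ≈ 101.74 mb.
P_c ≤ 1008 − 101.74 = 906.26, so the highest integer P_c is 906 mb.

906 mb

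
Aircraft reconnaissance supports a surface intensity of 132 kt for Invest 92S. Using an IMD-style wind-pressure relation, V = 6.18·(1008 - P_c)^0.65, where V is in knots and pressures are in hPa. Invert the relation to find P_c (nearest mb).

ΔP = (V / 6.18)^(1/0.65) = (132/6.18)^1.538.
132/6.18 = 21.359; 21.359^1.538 ≈ 111.05 mb.
P_c = 1008 − 111.05 = 896.95 ≈ 897 mb.

897 mb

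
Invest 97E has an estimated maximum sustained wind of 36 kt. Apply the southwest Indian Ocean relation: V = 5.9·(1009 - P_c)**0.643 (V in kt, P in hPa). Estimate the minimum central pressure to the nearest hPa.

992 hPa

ΔP = (V / 5.9)^(1/0.643) = (36/5.9)^1.555.
36/5.9 = 6.102; 6.102^1.555 ≈ 16.65 hPa.
P_c = 1009 − 16.65 = 992.35 ≈ 992 hPa.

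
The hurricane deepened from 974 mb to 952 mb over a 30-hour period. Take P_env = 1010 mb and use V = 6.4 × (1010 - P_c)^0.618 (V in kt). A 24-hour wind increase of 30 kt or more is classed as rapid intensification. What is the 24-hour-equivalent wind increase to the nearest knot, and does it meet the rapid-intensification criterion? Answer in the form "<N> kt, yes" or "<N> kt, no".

V₁: ΔP = 36, V ≈ 6.4 × 36^0.618 ≈ 58.61 kt.
V₂: ΔP = 58, V ≈ 6.4 × 58^0.618 ≈ 78.70 kt.
ΔV over 30 h = 20.09 kt → 24 h equivalent = 20.09 × 24/30 ≈ 16.07 kt.
16 kt < 30 kt ⇒ not rapid intensification.

16 kt, no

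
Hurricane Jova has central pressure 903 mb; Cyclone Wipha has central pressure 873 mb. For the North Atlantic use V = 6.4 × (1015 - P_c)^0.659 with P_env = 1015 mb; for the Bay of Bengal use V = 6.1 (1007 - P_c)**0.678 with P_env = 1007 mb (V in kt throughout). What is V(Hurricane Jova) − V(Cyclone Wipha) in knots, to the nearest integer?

Hurricane Jova: ΔP = 112; V ≈ 6.4 × 112^0.659 ≈ 143.42 kt.
Cyclone Wipha: ΔP = 134; V ≈ 6.1 × 134^0.678 ≈ 168.85 kt.
Difference ≈ 143.42 − 168.85 = -25.43 → -25 kt.

-25 kt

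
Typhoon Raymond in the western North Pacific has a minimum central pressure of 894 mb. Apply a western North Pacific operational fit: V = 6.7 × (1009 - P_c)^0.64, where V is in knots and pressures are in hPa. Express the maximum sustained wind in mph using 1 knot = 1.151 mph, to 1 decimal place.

160.7 mph

ΔP = 1009 − 894 = 115 mb.
V ≈ 6.7 × 115^0.64 = 6.7 × 20.838 ≈ 139.612 kt.
139.612 × 1.151 ≈ 160.69 mph → 160.7 mph.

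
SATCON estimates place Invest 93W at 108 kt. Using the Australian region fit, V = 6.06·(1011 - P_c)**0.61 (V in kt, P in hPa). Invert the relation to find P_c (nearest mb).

899 mb

ΔP = (V / 6.06)^(1/0.61) = (108/6.06)^1.639.
108/6.06 = 17.822; 17.822^1.639 ≈ 112.39 mb.
P_c = 1011 − 112.39 = 898.61 ≈ 899 mb.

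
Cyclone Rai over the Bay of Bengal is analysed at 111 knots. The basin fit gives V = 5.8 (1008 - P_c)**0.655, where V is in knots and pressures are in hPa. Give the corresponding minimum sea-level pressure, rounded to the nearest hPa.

917 hPa

ΔP = (V / 5.8)^(1/0.655) = (111/5.8)^1.527.
111/5.8 = 19.138; 19.138^1.527 ≈ 90.59 hPa.
P_c = 1008 − 90.59 = 917.41 ≈ 917 hPa.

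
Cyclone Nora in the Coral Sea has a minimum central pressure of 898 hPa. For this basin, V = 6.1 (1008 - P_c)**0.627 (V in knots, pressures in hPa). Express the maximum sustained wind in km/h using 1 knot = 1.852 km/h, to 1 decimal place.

215.2 km/h

ΔP = 1008 − 898 = 110 hPa.
V ≈ 6.1 × 110^0.627 = 6.1 × 19.053 ≈ 116.221 kt.
116.221 × 1.852 ≈ 215.24 km/h → 215.2 km/h.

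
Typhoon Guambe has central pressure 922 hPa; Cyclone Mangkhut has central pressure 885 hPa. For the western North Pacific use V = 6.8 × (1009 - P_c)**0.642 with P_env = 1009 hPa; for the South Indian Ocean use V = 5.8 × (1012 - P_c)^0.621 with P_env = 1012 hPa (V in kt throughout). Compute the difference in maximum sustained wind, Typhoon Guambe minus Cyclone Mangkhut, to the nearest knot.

2 kt

Typhoon Guambe: ΔP = 87; V ≈ 6.8 × 87^0.642 ≈ 119.59 kt.
Cyclone Mangkhut: ΔP = 127; V ≈ 5.8 × 127^0.621 ≈ 117.46 kt.
Difference ≈ 119.59 − 117.46 = 2.13 → 2 kt.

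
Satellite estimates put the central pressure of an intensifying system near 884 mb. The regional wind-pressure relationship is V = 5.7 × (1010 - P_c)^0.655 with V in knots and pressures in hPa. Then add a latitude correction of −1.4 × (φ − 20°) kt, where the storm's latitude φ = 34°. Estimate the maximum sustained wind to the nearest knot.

116 kt

ΔP = 1010 − 884 = 126 mb.
126^0.655 ≈ 23.754.
V ≈ 5.7 × 23.754 ≈ 135.4 kt.
Latitude correction: −1.4 × (34 − 20) = -19.6 kt.
Corrected V ≈ 115.8 kt → 116 kt.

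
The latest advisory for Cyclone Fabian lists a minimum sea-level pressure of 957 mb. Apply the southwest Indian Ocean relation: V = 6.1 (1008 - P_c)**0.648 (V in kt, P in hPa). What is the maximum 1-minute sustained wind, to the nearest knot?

ΔP = 1008 − 957 = 51 mb.
51^0.648 ≈ 12.779.
V ≈ 6.1 × 12.779 ≈ 78.0 kt.

78 kt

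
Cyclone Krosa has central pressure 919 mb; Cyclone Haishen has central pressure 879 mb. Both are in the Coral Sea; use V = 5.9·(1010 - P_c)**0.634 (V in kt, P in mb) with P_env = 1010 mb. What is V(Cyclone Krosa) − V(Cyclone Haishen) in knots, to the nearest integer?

-27 kt

Cyclone Krosa: ΔP = 91; V ≈ 5.9 × 91^0.634 ≈ 103.01 kt.
Cyclone Haishen: ΔP = 131; V ≈ 5.9 × 131^0.634 ≈ 129.78 kt.
Difference ≈ 103.01 − 129.78 = -26.77 → -27 kt.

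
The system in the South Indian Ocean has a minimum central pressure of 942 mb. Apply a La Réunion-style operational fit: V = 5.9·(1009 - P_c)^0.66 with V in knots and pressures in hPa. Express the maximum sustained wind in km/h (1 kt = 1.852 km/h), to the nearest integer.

175 km/h

ΔP = 1009 − 942 = 67 mb.
V ≈ 5.9 × 67^0.66 = 5.9 × 16.040 ≈ 94.637 kt.
94.637 × 1.852 ≈ 175.27 km/h → 175 km/h.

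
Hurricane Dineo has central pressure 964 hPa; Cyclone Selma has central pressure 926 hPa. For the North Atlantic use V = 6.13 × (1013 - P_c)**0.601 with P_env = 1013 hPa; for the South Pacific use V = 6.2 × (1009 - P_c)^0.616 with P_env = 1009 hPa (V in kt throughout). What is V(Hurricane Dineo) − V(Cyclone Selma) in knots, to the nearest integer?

-31 kt

Hurricane Dineo: ΔP = 49; V ≈ 6.13 × 49^0.601 ≈ 63.57 kt.
Cyclone Selma: ΔP = 83; V ≈ 6.2 × 83^0.616 ≈ 94.31 kt.
Difference ≈ 63.57 − 94.31 = -30.74 → -31 kt.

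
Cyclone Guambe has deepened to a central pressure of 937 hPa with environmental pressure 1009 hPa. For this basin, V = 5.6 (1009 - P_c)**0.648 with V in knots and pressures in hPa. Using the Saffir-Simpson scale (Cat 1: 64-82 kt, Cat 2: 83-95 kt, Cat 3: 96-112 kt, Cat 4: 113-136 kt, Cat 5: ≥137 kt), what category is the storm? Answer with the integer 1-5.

2

ΔP = 1009 − 937 = 72 hPa.
V ≈ 5.6 × 72^0.648 = 5.6 × 15.98 ≈ 89 kt.
89 kt falls in the Category 2 band.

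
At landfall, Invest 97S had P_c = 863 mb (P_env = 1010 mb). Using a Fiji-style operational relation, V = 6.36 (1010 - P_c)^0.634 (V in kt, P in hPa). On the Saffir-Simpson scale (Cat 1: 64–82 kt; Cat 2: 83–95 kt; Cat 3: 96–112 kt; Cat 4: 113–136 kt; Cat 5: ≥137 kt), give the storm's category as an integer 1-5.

5

ΔP = 1010 − 863 = 147 mb.
V ≈ 6.36 × 147^0.634 = 6.36 × 23.66 ≈ 150 kt.
150 kt falls in the Category 5 band.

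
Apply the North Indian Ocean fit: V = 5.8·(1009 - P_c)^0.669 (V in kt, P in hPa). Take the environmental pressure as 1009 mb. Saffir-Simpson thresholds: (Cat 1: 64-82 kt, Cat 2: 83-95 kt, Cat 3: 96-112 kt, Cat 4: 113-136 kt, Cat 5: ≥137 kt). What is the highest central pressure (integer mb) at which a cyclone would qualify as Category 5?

Category 5 begins at V = 137 kt.
Required ΔP = (137/5.8)^(1/0.669) = 23.621^1.495 ≈ 112.92 mb.
P_c ≤ 1009 − 112.92 = 896.08, so the highest integer P_c is 896 mb.

896 mb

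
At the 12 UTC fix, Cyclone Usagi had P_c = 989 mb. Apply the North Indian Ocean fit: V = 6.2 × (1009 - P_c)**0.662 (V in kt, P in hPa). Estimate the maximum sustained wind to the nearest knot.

ΔP = 1009 − 989 = 20 mb.
20^0.662 ≈ 7.266.
V ≈ 6.2 × 7.266 ≈ 45.0 kt.

45 kt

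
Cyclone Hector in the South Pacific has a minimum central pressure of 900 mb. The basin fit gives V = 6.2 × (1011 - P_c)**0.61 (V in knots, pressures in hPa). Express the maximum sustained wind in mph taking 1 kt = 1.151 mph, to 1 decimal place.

126.2 mph

ΔP = 1011 − 900 = 111 mb.
V ≈ 6.2 × 111^0.61 = 6.2 × 17.687 ≈ 109.658 kt.
109.658 × 1.151 ≈ 126.22 mph → 126.2 mph.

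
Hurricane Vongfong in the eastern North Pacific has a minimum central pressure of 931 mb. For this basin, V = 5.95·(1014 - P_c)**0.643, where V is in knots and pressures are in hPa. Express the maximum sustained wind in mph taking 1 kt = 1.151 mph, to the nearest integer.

117 mph

ΔP = 1014 − 931 = 83 mb.
V ≈ 5.95 × 83^0.643 = 5.95 × 17.138 ≈ 101.973 kt.
101.973 × 1.151 ≈ 117.37 mph → 117 mph.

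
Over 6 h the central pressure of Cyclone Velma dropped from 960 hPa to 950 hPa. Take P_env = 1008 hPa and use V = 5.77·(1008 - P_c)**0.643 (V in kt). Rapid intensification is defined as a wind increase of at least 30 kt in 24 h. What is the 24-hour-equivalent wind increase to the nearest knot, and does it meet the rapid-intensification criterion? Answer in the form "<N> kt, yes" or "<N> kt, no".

36 kt, yes

V₁: ΔP = 48, V ≈ 5.77 × 48^0.643 ≈ 69.54 kt.
V₂: ΔP = 58, V ≈ 5.77 × 58^0.643 ≈ 78.53 kt.
ΔV over 6 h = 8.99 kt → 24 h equivalent = 8.99 × 24/6 ≈ 35.96 kt.
36 kt ≥ 30 kt ⇒ rapid intensification.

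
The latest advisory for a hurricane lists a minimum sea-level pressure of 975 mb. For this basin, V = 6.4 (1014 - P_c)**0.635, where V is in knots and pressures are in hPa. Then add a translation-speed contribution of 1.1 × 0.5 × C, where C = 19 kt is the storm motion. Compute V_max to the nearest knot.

ΔP = 1014 − 975 = 39 mb.
39^0.635 ≈ 10.241.
V ≈ 6.4 × 10.241 ≈ 65.5 kt.
Translation term: 1.1 × 0.5 × 19 = 10.45 kt.
Corrected V ≈ 75.95 kt → 76 kt.

76 kt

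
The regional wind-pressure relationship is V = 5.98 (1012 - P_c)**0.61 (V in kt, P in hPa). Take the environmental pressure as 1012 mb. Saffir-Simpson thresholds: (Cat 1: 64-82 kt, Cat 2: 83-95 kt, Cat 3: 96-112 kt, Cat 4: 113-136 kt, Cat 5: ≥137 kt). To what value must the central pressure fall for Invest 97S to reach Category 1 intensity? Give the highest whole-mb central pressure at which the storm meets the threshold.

963 mb

Category 1 begins at V = 64 kt.
Required ΔP = (64/5.98)^(1/0.61) = 10.702^1.639 ≈ 48.72 mb.
P_c ≤ 1012 − 48.72 = 963.28, so the highest integer P_c is 963 mb.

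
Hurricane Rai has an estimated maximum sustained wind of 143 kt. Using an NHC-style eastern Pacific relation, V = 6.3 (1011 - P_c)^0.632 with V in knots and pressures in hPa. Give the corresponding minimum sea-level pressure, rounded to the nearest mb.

871 mb

ΔP = (V / 6.3)^(1/0.632) = (143/6.3)^1.582.
143/6.3 = 22.698; 22.698^1.582 ≈ 139.82 mb.
P_c = 1011 − 139.82 = 871.18 ≈ 871 mb.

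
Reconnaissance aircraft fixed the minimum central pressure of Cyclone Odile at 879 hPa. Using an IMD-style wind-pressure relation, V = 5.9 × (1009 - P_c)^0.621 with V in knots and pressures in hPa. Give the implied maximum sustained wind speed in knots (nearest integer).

ΔP = 1009 − 879 = 130 hPa.
130^0.621 ≈ 20.547.
V ≈ 5.9 × 20.547 ≈ 121.2 kt.

121 kt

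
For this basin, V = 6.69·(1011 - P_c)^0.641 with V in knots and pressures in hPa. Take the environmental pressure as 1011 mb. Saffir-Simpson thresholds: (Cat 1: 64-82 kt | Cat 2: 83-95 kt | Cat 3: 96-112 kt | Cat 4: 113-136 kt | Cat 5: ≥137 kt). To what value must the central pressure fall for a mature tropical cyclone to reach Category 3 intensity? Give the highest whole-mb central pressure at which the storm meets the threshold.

Category 3 begins at V = 96 kt.
Required ΔP = (96/6.69)^(1/0.641) = 14.350^1.560 ≈ 63.79 mb.
P_c ≤ 1011 − 63.79 = 947.21, so the highest integer P_c is 947 mb.

947 mb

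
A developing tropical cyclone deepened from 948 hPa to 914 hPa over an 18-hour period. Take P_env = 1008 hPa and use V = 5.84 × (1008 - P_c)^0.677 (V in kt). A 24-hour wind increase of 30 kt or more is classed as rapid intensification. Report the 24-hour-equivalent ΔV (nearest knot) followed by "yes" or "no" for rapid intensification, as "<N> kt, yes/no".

44 kt, yes

V₁: ΔP = 60, V ≈ 5.84 × 60^0.677 ≈ 93.37 kt.
V₂: ΔP = 94, V ≈ 5.84 × 94^0.677 ≈ 126.54 kt.
ΔV over 18 h = 33.17 kt → 24 h equivalent = 33.17 × 24/18 ≈ 44.23 kt.
44 kt ≥ 30 kt ⇒ rapid intensification.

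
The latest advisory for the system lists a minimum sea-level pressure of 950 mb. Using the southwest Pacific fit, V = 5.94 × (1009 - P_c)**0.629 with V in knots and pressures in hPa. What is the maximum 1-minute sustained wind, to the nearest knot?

ΔP = 1009 − 950 = 59 mb.
59^0.629 ≈ 12.998.
V ≈ 5.94 × 12.998 ≈ 77.2 kt.

77 kt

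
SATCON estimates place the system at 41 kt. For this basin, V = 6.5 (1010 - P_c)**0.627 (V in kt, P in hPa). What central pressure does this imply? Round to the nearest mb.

991 mb

ΔP = (V / 6.5)^(1/0.627) = (41/6.5)^1.595.
41/6.5 = 6.308; 6.308^1.595 ≈ 18.87 mb.
P_c = 1010 − 18.87 = 991.13 ≈ 991 mb.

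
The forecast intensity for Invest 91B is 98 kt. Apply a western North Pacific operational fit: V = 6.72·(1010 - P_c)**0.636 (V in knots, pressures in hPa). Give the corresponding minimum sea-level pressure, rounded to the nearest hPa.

942 hPa

ΔP = (V / 6.72)^(1/0.636) = (98/6.72)^1.572.
98/6.72 = 14.583; 14.583^1.572 ≈ 67.60 hPa.
P_c = 1010 − 67.60 = 942.40 ≈ 942 hPa.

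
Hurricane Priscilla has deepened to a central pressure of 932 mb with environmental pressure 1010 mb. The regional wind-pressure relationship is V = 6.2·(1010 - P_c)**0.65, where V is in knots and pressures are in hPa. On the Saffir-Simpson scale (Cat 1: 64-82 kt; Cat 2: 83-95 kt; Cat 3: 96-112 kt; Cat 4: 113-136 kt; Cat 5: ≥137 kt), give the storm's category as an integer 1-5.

3

ΔP = 1010 − 932 = 78 mb.
V ≈ 6.2 × 78^0.65 = 6.2 × 16.98 ≈ 105 kt.
105 kt falls in the Category 3 band.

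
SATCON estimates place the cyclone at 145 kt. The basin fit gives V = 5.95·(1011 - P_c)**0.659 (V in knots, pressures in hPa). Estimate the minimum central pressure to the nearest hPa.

ΔP = (V / 5.95)^(1/0.659) = (145/5.95)^1.517.
145/5.95 = 24.370; 24.370^1.517 ≈ 127.20 hPa.
P_c = 1011 − 127.20 = 883.80 ≈ 884 hPa.

884 hPa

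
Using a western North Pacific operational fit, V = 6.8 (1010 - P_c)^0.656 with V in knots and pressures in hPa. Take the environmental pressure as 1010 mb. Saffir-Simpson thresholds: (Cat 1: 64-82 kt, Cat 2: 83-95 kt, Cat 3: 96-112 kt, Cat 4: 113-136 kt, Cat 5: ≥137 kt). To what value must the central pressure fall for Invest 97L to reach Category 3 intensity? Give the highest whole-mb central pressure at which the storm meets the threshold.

953 mb

Category 3 begins at V = 96 kt.
Required ΔP = (96/6.8)^(1/0.656) = 14.118^1.524 ≈ 56.58 mb.
P_c ≤ 1010 − 56.58 = 953.42, so the highest integer P_c is 953 mb.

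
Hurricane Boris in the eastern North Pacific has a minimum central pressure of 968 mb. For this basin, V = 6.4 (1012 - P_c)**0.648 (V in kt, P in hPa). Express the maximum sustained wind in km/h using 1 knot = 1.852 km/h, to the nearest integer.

ΔP = 1012 − 968 = 44 mb.
V ≈ 6.4 × 44^0.648 = 6.4 × 11.613 ≈ 74.325 kt.
74.325 × 1.852 ≈ 137.65 km/h → 138 km/h.

138 km/h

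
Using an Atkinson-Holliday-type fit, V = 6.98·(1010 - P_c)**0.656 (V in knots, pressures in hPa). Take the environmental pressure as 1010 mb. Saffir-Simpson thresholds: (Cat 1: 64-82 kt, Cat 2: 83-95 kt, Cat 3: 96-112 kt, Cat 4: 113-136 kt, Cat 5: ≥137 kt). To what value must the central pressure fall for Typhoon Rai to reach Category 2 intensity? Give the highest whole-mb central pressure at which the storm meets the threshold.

Category 2 begins at V = 83 kt.
Required ΔP = (83/6.98)^(1/0.656) = 11.891^1.524 ≈ 43.56 mb.
P_c ≤ 1010 − 43.56 = 966.44, so the highest integer P_c is 966 mb.

966 mb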